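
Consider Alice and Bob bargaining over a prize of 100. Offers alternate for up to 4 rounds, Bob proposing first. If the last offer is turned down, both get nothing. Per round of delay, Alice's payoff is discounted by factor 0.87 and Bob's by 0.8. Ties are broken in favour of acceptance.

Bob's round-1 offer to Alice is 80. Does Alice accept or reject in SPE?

Work out Alice's continuation value if the offer is rejected.
Round 4 (Alice proposes): Bob will accept anything ≥ 0, so Alice offers 0 and keeps 100.
Round 3 (Bob proposes): Alice can get 100 next round, worth 0.87 × 100 = 87 now, so Bob offers 87, keeping 13.
Round 2 (Alice proposes): Bob can get 13 next round, worth 0.8 × 13 = 10.4 now; Alice offers that and keeps 89.6.
So by rejecting in round 1, Alice gets 89.6 next round, worth 0.87 × 89.6 = 77.952 now.
Offer 80 ≥ 77.952, so Alice accepts.

Accept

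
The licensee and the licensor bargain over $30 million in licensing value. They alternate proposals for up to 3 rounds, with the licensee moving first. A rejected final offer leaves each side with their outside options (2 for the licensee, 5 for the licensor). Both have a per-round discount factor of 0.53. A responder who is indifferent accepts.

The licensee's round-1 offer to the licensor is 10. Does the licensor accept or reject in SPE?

Accept

Round 3 (the licensee proposes): the licensor gets 5 if talks fail, so the licensee offers 5 and keeps 25.
Round 2 (the licensor proposes): the licensee can get 25 next round, worth 0.53 × 25 = 13.25 now. The licensor offers 13.25 and keeps 30 − 13.25 = 16.75.
So by rejecting in round 1, the licensor gets 16.75 next round, worth 0.53 × 16.75 = 8.8775 now.
Offer 10 ≥ 8.8775, so the licensor accepts.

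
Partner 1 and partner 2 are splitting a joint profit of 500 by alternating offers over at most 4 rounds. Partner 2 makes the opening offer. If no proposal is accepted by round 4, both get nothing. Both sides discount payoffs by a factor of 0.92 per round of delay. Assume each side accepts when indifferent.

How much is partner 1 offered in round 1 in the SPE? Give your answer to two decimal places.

426.14

Work backward from the last round.
Round 4 (partner 1 proposes): partner 2 will accept anything ≥ 0, so partner 1 offers 0 and keeps 500.
Round 3 (partner 2 proposes): partner 1 can get 500 next round, worth 0.92 × 500 = 460 now; partner 2 offers that and keeps 40.
Round 2 (partner 1 proposes): partner 2 can get 40 next round, worth 0.92 × 40 = 36.8 now; partner 1 offers that and keeps 463.2.
Round 1 (partner 2 proposes): partner 1 can get 463.2 next round, worth 0.92 × 463.2 = 426.144 now; partner 2 offers that and keeps 73.856.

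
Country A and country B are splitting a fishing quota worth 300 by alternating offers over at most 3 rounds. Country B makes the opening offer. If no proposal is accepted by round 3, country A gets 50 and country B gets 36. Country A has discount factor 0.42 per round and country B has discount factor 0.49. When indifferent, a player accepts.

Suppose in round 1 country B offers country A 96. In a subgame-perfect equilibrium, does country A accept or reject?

Round 3 (country B proposes): country A gets 50 if talks fail, so country B offers 50 and keeps 250.
Round 2 (country A proposes): country B can get 250 next round, worth 0.49 × 250 = 122.5 now. Country A offers 122.5 and keeps 300 − 122.5 = 177.5.
So by rejecting in round 1, country A gets 177.5 next round, worth 0.42 × 177.5 = 74.55 now.
Offer 96 ≥ 74.55, so country A accepts.

Accept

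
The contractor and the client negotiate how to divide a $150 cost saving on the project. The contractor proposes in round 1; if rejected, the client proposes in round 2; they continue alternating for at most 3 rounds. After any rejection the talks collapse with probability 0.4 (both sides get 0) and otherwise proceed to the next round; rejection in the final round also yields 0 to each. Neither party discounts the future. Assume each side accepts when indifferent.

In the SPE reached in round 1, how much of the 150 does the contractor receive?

Round 3 (the contractor proposes): rejection yields 0 for the client; the contractor offers 0 and keeps 150.
Round 2 (the client proposes): rejecting gives the contractor an expected 0.6 × 150 = 90; the client offers that and keeps 60.
Round 1 (the contractor proposes): rejecting gives the client an expected 0.6 × 60 = 36. The contractor offers 36 and keeps 150 − 36 = 114.

114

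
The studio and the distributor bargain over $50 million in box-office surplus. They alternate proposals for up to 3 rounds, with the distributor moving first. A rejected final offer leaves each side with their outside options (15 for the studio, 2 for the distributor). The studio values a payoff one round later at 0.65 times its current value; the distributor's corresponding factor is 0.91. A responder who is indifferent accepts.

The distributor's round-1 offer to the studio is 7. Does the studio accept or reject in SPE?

Reject

Work out the studio's continuation value if the offer is rejected.
Round 3 (the distributor proposes): the studio gets 15 if talks fail, so the distributor offers 15 and keeps 35.
Round 2 (the studio proposes): the distributor can get 35 next round, worth 0.91 × 35 = 31.85 now; the studio offers that and keeps 18.15.
So by rejecting in round 1, the studio gets 18.15 next round, worth 0.65 × 18.15 = 11.7975 now.
Offer 7 < 11.7975, so the studio rejects.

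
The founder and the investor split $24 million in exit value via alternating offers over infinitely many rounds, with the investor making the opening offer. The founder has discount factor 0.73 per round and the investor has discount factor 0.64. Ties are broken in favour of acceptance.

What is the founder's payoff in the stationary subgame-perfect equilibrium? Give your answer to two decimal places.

11.84

When the investor proposes, the founder accepts any offer worth at least 0.73 times what the founder would get by proposing next round; and vice versa.
This gives x = 24 − 0.73y and y = 24 − 0.64x, where x and y are each side's share when it proposes.
Hence (1 − 0.73·0.64)x = 24(1 − 0.73), i.e. 0.5328·x = 6.48.
x ≈ 12.1622; the founder's share is 24 − x ≈ 11.8378.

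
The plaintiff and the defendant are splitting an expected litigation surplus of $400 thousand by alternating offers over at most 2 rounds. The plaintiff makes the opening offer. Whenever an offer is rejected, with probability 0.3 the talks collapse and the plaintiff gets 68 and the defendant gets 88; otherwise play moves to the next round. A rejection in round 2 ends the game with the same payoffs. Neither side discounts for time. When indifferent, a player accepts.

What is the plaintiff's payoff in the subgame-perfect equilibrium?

Round 2 (the defendant proposes): the plaintiff gets 68 if talks fail, so the defendant offers 68 and keeps 332.
Round 1 (the plaintiff proposes): rejecting gives the defendant an expected 0.7 × 332 + 0.3 × 88 = 258.8; the plaintiff offers that and keeps 141.2.

141.2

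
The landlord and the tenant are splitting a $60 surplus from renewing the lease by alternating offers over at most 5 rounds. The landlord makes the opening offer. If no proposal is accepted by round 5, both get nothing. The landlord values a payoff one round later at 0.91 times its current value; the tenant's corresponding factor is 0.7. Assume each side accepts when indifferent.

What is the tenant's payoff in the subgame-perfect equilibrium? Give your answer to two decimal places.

Round 5 (the landlord proposes): the tenant will accept anything ≥ 0, so the landlord offers 0 and keeps 60.
Round 4 (the tenant proposes): the landlord can get 60 next round, worth 0.91 × 60 = 54.6 now; the tenant offers that and keeps 5.4.
Round 3 (the landlord proposes): the tenant can get 5.4 next round, worth 0.7 × 5.4 = 3.78 now. The landlord offers 3.78 and keeps 60 − 3.78 = 56.22.
Round 2 (the tenant proposes): the landlord can get 56.22 next round, worth 0.91 × 56.22 = 51.1602 now. The tenant offers 51.1602 and keeps 60 − 51.1602 = 8.8398.
Round 1 (the landlord proposes): the tenant can get 8.8398 next round, worth 0.7 × 8.8398 = 6.18786 now; the landlord offers that and keeps 53.81214.

6.19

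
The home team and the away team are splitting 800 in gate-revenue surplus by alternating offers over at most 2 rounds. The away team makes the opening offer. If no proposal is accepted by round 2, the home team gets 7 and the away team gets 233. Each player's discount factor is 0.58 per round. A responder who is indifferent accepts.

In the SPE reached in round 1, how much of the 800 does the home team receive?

328.86

Round 2 (the home team proposes): the away team gets 233 if talks fail, so the home team offers 233 and keeps 567.
Round 1 (the away team proposes): the home team can get 567 next round, worth 0.58 × 567 = 328.86 now, so the away team offers 328.86, keeping 471.14.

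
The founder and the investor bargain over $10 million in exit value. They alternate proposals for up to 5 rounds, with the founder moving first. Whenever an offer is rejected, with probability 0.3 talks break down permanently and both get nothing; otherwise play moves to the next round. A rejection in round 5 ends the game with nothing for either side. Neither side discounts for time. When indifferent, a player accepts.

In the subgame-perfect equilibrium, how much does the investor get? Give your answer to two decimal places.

By backward induction:
Round 5 (the founder proposes): the investor will accept anything ≥ 0, so the founder offers 0 and keeps 10.
Round 4 (the investor proposes): rejecting gives the founder an expected 0.7 × 10 = 7, so the investor offers 7, keeping 3.
Round 3 (the founder proposes): rejecting gives the investor an expected 0.7 × 3 = 2.1; the founder offers that and keeps 7.9.
Round 2 (the investor proposes): rejecting gives the founder an expected 0.7 × 7.9 = 5.53, so the investor offers 5.53, keeping 4.47.
Round 1 (the founder proposes): rejecting gives the investor an expected 0.7 × 4.47 = 3.129; the founder offers that and keeps 6.871.

3.13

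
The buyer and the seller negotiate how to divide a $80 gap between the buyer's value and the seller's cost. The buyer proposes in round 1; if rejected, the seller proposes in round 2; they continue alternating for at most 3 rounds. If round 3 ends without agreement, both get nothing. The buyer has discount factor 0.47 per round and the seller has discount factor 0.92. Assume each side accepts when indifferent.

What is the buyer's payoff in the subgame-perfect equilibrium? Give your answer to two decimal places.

40.99

Round 3 (the buyer proposes): rejection yields 0 for the seller; the buyer offers 0 and keeps 80.
Round 2 (the seller proposes): the buyer can get 80 next round, worth 0.47 × 80 = 37.6 now, so the seller offers 37.6, keeping 42.4.
Round 1 (the buyer proposes): the seller can get 42.4 next round, worth 0.92 × 42.4 = 39.008 now, so the buyer offers 39.008, keeping 40.992.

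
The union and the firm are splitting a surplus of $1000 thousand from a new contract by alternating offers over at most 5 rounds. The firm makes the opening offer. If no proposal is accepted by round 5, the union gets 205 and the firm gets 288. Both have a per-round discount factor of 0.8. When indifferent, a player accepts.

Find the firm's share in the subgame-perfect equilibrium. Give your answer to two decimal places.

653.63

By backward induction:
Round 5 (the firm proposes): the union gets 205 if talks fail, so the firm offers 205 and keeps 795.
Round 4 (the union proposes): the firm can get 795 next round, worth 0.8 × 795 = 636 now. The union offers 636 and keeps 1000 − 636 = 364.
Round 3 (the firm proposes): the union can get 364 next round, worth 0.8 × 364 = 291.2 now; the firm offers that and keeps 708.8.
Round 2 (the union proposes): the firm can get 708.8 next round, worth 0.8 × 708.8 = 567.04 now; the union offers that and keeps 432.96.
Round 1 (the firm proposes): the union can get 432.96 next round, worth 0.8 × 432.96 = 346.368 now. The firm offers 346.368 and keeps 1000 − 346.368 = 653.632.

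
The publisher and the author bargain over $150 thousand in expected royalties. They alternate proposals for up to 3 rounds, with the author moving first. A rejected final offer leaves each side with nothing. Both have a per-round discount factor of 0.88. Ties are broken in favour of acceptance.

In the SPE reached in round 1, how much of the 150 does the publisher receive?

Round 3 (the author proposes): rejection yields 0 for the publisher; the author offers 0 and keeps 150.
Round 2 (the publisher proposes): the author can get 150 next round, worth 0.88 × 150 = 132 now; the publisher offers that and keeps 18.
Round 1 (the author proposes): the publisher can get 18 next round, worth 0.88 × 18 = 15.84 now. The author offers 15.84 and keeps 150 − 15.84 = 134.16.

15.84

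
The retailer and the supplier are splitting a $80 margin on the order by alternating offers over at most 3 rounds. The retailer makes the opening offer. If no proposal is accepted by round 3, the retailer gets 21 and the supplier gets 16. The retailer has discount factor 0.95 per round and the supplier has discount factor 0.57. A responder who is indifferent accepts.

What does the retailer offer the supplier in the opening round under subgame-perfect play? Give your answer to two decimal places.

Round 3 (the retailer proposes): the supplier gets 16 if talks fail, so the retailer offers 16 and keeps 64.
Round 2 (the supplier proposes): the retailer can get 64 next round, worth 0.95 × 64 = 60.8 now. The supplier offers 60.8 and keeps 80 − 60.8 = 19.2.
Round 1 (the retailer proposes): the supplier can get 19.2 next round, worth 0.57 × 19.2 = 10.944 now, so the retailer offers 10.944, keeping 69.056.

10.94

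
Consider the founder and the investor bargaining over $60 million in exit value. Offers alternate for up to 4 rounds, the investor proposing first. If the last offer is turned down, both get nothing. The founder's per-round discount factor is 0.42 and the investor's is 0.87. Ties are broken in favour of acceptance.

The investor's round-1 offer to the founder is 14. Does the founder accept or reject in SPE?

Work out the founder's continuation value if the offer is rejected.
Round 4 (the founder proposes): rejection yields 0 for the investor; the founder offers 0 and keeps 60.
Round 3 (the investor proposes): the founder can get 60 next round, worth 0.42 × 60 = 25.2 now; the investor offers that and keeps 34.8.
Round 2 (the founder proposes): the investor can get 34.8 next round, worth 0.87 × 34.8 = 30.276 now, so the founder offers 30.276, keeping 29.724.
So by rejecting in round 1, the founder gets 29.724 next round, worth 0.42 × 29.724 = 12.48408 now.
Offer 14 ≥ 12.48408, so the founder accepts.

Accept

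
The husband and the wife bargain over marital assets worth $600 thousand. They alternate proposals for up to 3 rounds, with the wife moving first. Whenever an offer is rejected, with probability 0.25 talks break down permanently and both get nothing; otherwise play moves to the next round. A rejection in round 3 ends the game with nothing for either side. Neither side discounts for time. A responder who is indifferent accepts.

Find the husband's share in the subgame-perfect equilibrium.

112.5

Round 3 (the wife proposes): rejection yields 0 for the husband; the wife offers 0 and keeps 600.
Round 2 (the husband proposes): rejecting gives the wife an expected 0.75 × 600 = 450; the husband offers that and keeps 150.
Round 1 (the wife proposes): rejecting gives the husband an expected 0.75 × 150 = 112.5; the wife offers that and keeps 487.5.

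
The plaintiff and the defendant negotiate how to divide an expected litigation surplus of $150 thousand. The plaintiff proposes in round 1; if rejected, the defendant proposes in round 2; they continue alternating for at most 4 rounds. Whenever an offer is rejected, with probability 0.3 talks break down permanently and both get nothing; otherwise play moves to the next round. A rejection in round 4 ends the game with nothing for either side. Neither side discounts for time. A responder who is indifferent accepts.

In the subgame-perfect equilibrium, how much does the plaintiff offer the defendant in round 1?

Round 4 (the defendant proposes): rejection yields 0 for the plaintiff; the defendant offers 0 and keeps 150.
Round 3 (the plaintiff proposes): rejecting gives the defendant an expected 0.7 × 150 = 105; the plaintiff offers that and keeps 45.
Round 2 (the defendant proposes): rejecting gives the plaintiff an expected 0.7 × 45 = 31.5; the defendant offers that and keeps 118.5.
Round 1 (the plaintiff proposes): rejecting gives the defendant an expected 0.7 × 118.5 = 82.95; the plaintiff offers that and keeps 67.05.

82.95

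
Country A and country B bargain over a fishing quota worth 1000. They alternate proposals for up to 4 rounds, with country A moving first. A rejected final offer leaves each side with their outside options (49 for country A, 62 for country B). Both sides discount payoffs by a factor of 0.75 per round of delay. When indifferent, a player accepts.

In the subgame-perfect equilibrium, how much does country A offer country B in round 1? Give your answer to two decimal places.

Round 4 (country B proposes): country A gets 49 if talks fail, so country B offers 49 and keeps 951.
Round 3 (country A proposes): country B can get 951 next round, worth 0.75 × 951 = 713.25 now; country A offers that and keeps 286.75.
Round 2 (country B proposes): country A can get 286.75 next round, worth 0.75 × 286.75 = 215.0625 now; country B offers that and keeps 784.9375.
Round 1 (country A proposes): country B can get 784.9375 next round, worth 0.75 × 784.9375 = 588.703125 now, so country A offers 588.703125, keeping 411.296875.

588.70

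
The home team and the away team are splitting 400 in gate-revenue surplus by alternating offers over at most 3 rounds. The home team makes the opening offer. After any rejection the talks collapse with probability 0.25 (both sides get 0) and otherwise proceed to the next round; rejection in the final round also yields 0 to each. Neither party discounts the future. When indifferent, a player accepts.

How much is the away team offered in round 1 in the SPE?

By backward induction:
Round 3 (the home team proposes): rejection yields 0 for the away team; the home team offers 0 and keeps 400.
Round 2 (the away team proposes): rejecting gives the home team an expected 0.75 × 400 = 300. The away team offers 300 and keeps 400 − 300 = 100.
Round 1 (the home team proposes): rejecting gives the away team an expected 0.75 × 100 = 75, so the home team offers 75, keeping 325.

75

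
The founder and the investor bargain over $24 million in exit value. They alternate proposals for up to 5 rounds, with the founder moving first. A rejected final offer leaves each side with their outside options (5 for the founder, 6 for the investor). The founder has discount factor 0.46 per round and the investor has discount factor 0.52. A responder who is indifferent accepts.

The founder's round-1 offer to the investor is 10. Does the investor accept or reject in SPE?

Accept

Work out the investor's continuation value if the offer is rejected.
Round 5 (the founder proposes): the investor gets 6 if talks fail, so the founder offers 6 and keeps 18.
Round 4 (the investor proposes): the founder can get 18 next round, worth 0.46 × 18 = 8.28 now, so the investor offers 8.28, keeping 15.72.
Round 3 (the founder proposes): the investor can get 15.72 next round, worth 0.52 × 15.72 = 8.1744 now. The founder offers 8.1744 and keeps 24 − 8.1744 = 15.8256.
Round 2 (the investor proposes): the founder can get 15.8256 next round, worth 0.46 × 15.8256 = 7.279776 now; the investor offers that and keeps 16.720224.
So by rejecting in round 1, the investor gets 16.720224 next round, worth 0.52 × 16.720224 = 8.69451648 now.
Offer 10 ≥ 8.69451648, so the investor accepts.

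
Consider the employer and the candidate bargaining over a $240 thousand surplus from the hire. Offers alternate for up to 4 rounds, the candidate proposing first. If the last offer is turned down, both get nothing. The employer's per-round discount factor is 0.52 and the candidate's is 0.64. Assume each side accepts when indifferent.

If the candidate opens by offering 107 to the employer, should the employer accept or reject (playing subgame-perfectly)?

Accept

Round 4 (the employer proposes): rejection yields 0 for the candidate; the employer offers 0 and keeps 240.
Round 3 (the candidate proposes): the employer can get 240 next round, worth 0.52 × 240 = 124.8 now. The candidate offers 124.8 and keeps 240 − 124.8 = 115.2.
Round 2 (the employer proposes): the candidate can get 115.2 next round, worth 0.64 × 115.2 = 73.728 now. The employer offers 73.728 and keeps 240 − 73.728 = 166.272.
So by rejecting in round 1, the employer gets 166.272 next round, worth 0.52 × 166.272 = 86.46144 now.
Offer 107 ≥ 86.46144, so the employer accepts.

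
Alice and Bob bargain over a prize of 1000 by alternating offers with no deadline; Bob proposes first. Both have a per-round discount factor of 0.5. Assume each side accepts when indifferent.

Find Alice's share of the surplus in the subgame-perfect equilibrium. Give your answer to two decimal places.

When Bob proposes, Alice accepts any offer worth at least 0.5 times what Alice would get by proposing next round; and vice versa.
This gives x = 1000 − 0.5y and y = 1000 − 0.5x, where x and y are each side's share when it proposes.
Hence (1 − 0.5·0.5)x = 1000(1 − 0.5), i.e. 0.75·x = 500.
x ≈ 666.6667; Alice's share is 1000 − x ≈ 333.3333.

333.33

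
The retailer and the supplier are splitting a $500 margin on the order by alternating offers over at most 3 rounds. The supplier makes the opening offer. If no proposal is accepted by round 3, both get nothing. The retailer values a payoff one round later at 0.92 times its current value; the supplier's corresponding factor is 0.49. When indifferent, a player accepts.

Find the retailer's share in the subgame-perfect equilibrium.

234.6

Round 3 (the supplier proposes): the retailer will accept anything ≥ 0, so the supplier offers 0 and keeps 500.
Round 2 (the retailer proposes): the supplier can get 500 next round, worth 0.49 × 500 = 245 now, so the retailer offers 245, keeping 255.
Round 1 (the supplier proposes): the retailer can get 255 next round, worth 0.92 × 255 = 234.6 now, so the supplier offers 234.6, keeping 265.4.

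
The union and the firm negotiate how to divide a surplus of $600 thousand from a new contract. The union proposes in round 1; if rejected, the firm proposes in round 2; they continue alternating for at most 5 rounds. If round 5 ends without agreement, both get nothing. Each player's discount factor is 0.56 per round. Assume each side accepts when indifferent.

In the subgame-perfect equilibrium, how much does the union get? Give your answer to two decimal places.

405.80

Solve by backward induction from round 5.
Round 5 (the union proposes): the firm will accept anything ≥ 0, so the union offers 0 and keeps 600.
Round 4 (the firm proposes): the union can get 600 next round, worth 0.56 × 600 = 336 now; the firm offers that and keeps 264.
Round 3 (the union proposes): the firm can get 264 next round, worth 0.56 × 264 = 147.84 now. The union offers 147.84 and keeps 600 − 147.84 = 452.16.
Round 2 (the firm proposes): the union can get 452.16 next round, worth 0.56 × 452.16 = 253.2096 now; the firm offers that and keeps 346.7904.
Round 1 (the union proposes): the firm can get 346.7904 next round, worth 0.56 × 346.7904 = 194.202624 now. The union offers 194.202624 and keeps 600 − 194.202624 = 405.797376.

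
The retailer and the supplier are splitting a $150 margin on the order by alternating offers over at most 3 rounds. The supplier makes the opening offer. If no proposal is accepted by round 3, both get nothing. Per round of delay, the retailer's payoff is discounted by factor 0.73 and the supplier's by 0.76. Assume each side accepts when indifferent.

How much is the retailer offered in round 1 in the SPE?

26.28

Solve by backward induction from round 3.
Round 3 (the supplier proposes): rejection yields 0 for the retailer; the supplier offers 0 and keeps 150.
Round 2 (the retailer proposes): the supplier can get 150 next round, worth 0.76 × 150 = 114 now; the retailer offers that and keeps 36.
Round 1 (the supplier proposes): the retailer can get 36 next round, worth 0.73 × 36 = 26.28 now; the supplier offers that and keeps 123.72.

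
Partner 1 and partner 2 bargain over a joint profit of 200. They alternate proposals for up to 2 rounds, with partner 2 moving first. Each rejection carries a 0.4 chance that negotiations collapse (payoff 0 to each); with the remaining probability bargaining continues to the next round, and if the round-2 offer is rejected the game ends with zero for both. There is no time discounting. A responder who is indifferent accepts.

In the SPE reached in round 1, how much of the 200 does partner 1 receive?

Round 2 (partner 1 proposes): partner 2 will accept anything ≥ 0, so partner 1 offers 0 and keeps 200.
Round 1 (partner 2 proposes): rejecting gives partner 1 an expected 0.6 × 200 = 120. Partner 2 offers 120 and keeps 200 − 120 = 80.

120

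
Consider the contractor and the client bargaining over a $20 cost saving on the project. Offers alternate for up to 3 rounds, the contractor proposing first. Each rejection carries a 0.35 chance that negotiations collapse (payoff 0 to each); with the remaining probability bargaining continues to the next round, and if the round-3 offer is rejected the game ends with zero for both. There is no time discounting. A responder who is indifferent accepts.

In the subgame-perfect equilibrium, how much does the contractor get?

Round 3 (the contractor proposes): the client will accept anything ≥ 0, so the contractor offers 0 and keeps 20.
Round 2 (the client proposes): rejecting gives the contractor an expected 0.65 × 20 = 13; the client offers that and keeps 7.
Round 1 (the contractor proposes): rejecting gives the client an expected 0.65 × 7 = 4.55. The contractor offers 4.55 and keeps 20 − 4.55 = 15.45.

15.45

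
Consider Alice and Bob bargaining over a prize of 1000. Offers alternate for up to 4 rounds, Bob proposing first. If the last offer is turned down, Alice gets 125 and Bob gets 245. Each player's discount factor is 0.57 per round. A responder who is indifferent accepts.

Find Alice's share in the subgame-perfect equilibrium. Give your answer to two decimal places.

Round 4 (Alice proposes): Bob gets 245 if talks fail, so Alice offers 245 and keeps 755.
Round 3 (Bob proposes): Alice can get 755 next round, worth 0.57 × 755 = 430.35 now, so Bob offers 430.35, keeping 569.65.
Round 2 (Alice proposes): Bob can get 569.65 next round, worth 0.57 × 569.65 = 324.7005 now, so Alice offers 324.7005, keeping 675.2995.
Round 1 (Bob proposes): Alice can get 675.2995 next round, worth 0.57 × 675.2995 = 384.920715 now. Bob offers 384.920715 and keeps 1000 − 384.920715 = 615.079285.

384.92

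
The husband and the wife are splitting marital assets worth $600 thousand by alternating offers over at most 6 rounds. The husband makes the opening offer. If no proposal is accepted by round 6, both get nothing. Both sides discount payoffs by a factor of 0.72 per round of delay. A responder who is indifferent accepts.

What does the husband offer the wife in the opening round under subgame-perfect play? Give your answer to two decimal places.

Solve by backward induction from round 6.
Round 6 (the wife proposes): rejection yields 0 for the husband; the wife offers 0 and keeps 600.
Round 5 (the husband proposes): the wife can get 600 next round, worth 0.72 × 600 = 432 now; the husband offers that and keeps 168.
Round 4 (the wife proposes): the husband can get 168 next round, worth 0.72 × 168 = 120.96 now; the wife offers that and keeps 479.04.
Round 3 (the husband proposes): the wife can get 479.04 next round, worth 0.72 × 479.04 = 344.9088 now, so the husband offers 344.9088, keeping 255.0912.
Round 2 (the wife proposes): the husband can get 255.0912 next round, worth 0.72 × 255.0912 = 183.665664 now, so the wife offers 183.665664, keeping 416.334336.
Round 1 (the husband proposes): the wife can get 416.334336 next round, worth 0.72 × 416.334336 = 299.76072192 now; the husband offers that and keeps 300.23927808.

299.76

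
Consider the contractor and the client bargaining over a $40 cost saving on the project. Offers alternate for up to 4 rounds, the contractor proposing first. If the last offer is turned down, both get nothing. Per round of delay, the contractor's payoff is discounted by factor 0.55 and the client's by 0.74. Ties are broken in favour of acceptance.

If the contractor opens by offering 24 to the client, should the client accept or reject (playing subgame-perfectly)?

Reject

Round 4 (the client proposes): the contractor will accept anything ≥ 0, so the client offers 0 and keeps 40.
Round 3 (the contractor proposes): the client can get 40 next round, worth 0.74 × 40 = 29.6 now, so the contractor offers 29.6, keeping 10.4.
Round 2 (the client proposes): the contractor can get 10.4 next round, worth 0.55 × 10.4 = 5.72 now; the client offers that and keeps 34.28.
So by rejecting in round 1, the client gets 34.28 next round, worth 0.74 × 34.28 = 25.3672 now.
Offer 24 < 25.3672, so the client rejects.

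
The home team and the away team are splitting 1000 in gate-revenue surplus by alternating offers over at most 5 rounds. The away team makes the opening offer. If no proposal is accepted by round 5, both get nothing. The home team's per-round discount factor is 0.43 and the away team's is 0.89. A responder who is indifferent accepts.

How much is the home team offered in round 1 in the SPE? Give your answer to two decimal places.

65.40

By backward induction:
Round 5 (the away team proposes): rejection yields 0 for the home team; the away team offers 0 and keeps 1000.
Round 4 (the home team proposes): the away team can get 1000 next round, worth 0.89 × 1000 = 890 now; the home team offers that and keeps 110.
Round 3 (the away team proposes): the home team can get 110 next round, worth 0.43 × 110 = 47.3 now, so the away team offers 47.3, keeping 952.7.
Round 2 (the home team proposes): the away team can get 952.7 next round, worth 0.89 × 952.7 = 847.903 now. The home team offers 847.903 and keeps 1000 − 847.903 = 152.097.
Round 1 (the away team proposes): the home team can get 152.097 next round, worth 0.43 × 152.097 = 65.40171 now; the away team offers that and keeps 934.59829.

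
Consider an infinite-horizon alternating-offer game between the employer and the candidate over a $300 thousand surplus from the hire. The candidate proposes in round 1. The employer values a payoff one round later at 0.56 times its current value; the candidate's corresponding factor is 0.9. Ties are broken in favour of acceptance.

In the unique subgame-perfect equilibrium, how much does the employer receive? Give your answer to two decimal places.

33.87

Let x be the candidate's share when the candidate proposes and y be the employer's share when the employer proposes.
The employer accepts iff offered ≥ 0.56·y, so x = 300 − 0.56y. Symmetrically y = 300 − 0.9x.
Substituting: x = 300 − 0.56(300 − 0.9x), giving x(1 − 0.9·0.56) = 300(1 − 0.56).
So x = 300 × 0.44 / 0.496 ≈ 266.1290, and the employer receives 300 − x ≈ 33.8710.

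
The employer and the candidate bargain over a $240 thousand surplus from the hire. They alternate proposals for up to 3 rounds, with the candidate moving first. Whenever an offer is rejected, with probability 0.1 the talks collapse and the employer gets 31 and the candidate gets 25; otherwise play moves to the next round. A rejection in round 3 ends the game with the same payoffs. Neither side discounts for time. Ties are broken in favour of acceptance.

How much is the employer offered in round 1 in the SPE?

47.56

Round 3 (the candidate proposes): the employer gets 31 if talks fail, so the candidate offers 31 and keeps 209.
Round 2 (the employer proposes): rejecting gives the candidate an expected 0.9 × 209 + 0.1 × 25 = 190.6; the employer offers that and keeps 49.4.
Round 1 (the candidate proposes): rejecting gives the employer an expected 0.9 × 49.4 + 0.1 × 31 = 47.56. The candidate offers 47.56 and keeps 240 − 47.56 = 192.44.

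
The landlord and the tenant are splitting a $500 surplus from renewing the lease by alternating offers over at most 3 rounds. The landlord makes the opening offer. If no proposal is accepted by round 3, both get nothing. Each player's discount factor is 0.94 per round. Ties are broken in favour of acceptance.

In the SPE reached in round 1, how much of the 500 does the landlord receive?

471.8

Work backward from the last round.
Round 3 (the landlord proposes): rejection yields 0 for the tenant; the landlord offers 0 and keeps 500.
Round 2 (the tenant proposes): the landlord can get 500 next round, worth 0.94 × 500 = 470 now; the tenant offers that and keeps 30.
Round 1 (the landlord proposes): the tenant can get 30 next round, worth 0.94 × 30 = 28.2 now. The landlord offers 28.2 and keeps 500 − 28.2 = 471.8.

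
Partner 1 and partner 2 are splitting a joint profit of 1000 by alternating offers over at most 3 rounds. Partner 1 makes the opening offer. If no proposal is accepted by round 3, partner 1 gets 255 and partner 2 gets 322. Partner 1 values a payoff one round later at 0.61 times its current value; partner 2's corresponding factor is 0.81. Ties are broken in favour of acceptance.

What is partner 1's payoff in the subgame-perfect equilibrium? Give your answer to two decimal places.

Work backward from the last round.
Round 3 (partner 1 proposes): partner 2 gets 322 if talks fail, so partner 1 offers 322 and keeps 678.
Round 2 (partner 2 proposes): partner 1 can get 678 next round, worth 0.61 × 678 = 413.58 now; partner 2 offers that and keeps 586.42.
Round 1 (partner 1 proposes): partner 2 can get 586.42 next round, worth 0.81 × 586.42 = 475.0002 now. Partner 1 offers 475.0002 and keeps 1000 − 475.0002 = 524.9998.

525.00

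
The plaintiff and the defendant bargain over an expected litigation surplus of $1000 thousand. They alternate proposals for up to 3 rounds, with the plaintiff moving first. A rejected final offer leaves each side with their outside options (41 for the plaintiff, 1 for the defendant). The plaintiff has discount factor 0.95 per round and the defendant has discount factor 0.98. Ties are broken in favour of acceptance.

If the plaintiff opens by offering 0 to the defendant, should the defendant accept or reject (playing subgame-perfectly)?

Round 3 (the plaintiff proposes): the defendant gets 1 if talks fail, so the plaintiff offers 1 and keeps 999.
Round 2 (the defendant proposes): the plaintiff can get 999 next round, worth 0.95 × 999 = 949.05 now; the defendant offers that and keeps 50.95.
So by rejecting in round 1, the defendant gets 50.95 next round, worth 0.98 × 50.95 = 49.931 now.
Offer 0 < 49.931, so the defendant rejects.

Reject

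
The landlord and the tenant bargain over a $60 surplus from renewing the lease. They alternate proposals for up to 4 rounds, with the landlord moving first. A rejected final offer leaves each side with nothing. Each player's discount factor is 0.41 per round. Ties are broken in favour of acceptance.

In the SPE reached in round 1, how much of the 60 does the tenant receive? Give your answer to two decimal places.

Solve by backward induction from round 4.
Round 4 (the tenant proposes): the landlord will accept anything ≥ 0, so the tenant offers 0 and keeps 60.
Round 3 (the landlord proposes): the tenant can get 60 next round, worth 0.41 × 60 = 24.6 now; the landlord offers that and keeps 35.4.
Round 2 (the tenant proposes): the landlord can get 35.4 next round, worth 0.41 × 35.4 = 14.514 now, so the tenant offers 14.514, keeping 45.486.
Round 1 (the landlord proposes): the tenant can get 45.486 next round, worth 0.41 × 45.486 = 18.64926 now; the landlord offers that and keeps 41.35074.

18.65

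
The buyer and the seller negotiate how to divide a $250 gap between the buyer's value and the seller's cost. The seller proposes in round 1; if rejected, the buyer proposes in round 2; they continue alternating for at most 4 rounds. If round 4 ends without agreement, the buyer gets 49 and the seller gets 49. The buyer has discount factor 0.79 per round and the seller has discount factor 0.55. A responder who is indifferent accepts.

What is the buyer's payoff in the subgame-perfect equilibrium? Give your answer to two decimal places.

Round 4 (the buyer proposes): the seller gets 49 if talks fail, so the buyer offers 49 and keeps 201.
Round 3 (the seller proposes): the buyer can get 201 next round, worth 0.79 × 201 = 158.79 now. The seller offers 158.79 and keeps 250 − 158.79 = 91.21.
Round 2 (the buyer proposes): the seller can get 91.21 next round, worth 0.55 × 91.21 = 50.1655 now. The buyer offers 50.1655 and keeps 250 − 50.1655 = 199.8345.
Round 1 (the seller proposes): the buyer can get 199.8345 next round, worth 0.79 × 199.8345 = 157.869255 now. The seller offers 157.869255 and keeps 250 − 157.869255 = 92.130745.

157.87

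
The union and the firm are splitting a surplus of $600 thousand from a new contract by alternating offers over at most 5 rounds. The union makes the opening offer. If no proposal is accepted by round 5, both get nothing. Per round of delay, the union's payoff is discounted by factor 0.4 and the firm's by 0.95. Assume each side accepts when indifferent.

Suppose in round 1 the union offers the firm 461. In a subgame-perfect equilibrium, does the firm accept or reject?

Work out the firm's continuation value if the offer is rejected.
Round 5 (the union proposes): the firm will accept anything ≥ 0, so the union offers 0 and keeps 600.
Round 4 (the firm proposes): the union can get 600 next round, worth 0.4 × 600 = 240 now, so the firm offers 240, keeping 360.
Round 3 (the union proposes): the firm can get 360 next round, worth 0.95 × 360 = 342 now. The union offers 342 and keeps 600 − 342 = 258.
Round 2 (the firm proposes): the union can get 258 next round, worth 0.4 × 258 = 103.2 now; the firm offers that and keeps 496.8.
So by rejecting in round 1, the firm gets 496.8 next round, worth 0.95 × 496.8 = 471.96 now.
Offer 461 < 471.96, so the firm rejects.

Reject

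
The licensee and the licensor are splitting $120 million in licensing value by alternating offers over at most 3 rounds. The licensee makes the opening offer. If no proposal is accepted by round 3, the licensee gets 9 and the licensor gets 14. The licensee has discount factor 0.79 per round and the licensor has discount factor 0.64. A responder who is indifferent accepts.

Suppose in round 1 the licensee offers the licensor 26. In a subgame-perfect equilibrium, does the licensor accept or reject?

Round 3 (the licensee proposes): the licensor gets 14 if talks fail, so the licensee offers 14 and keeps 106.
Round 2 (the licensor proposes): the licensee can get 106 next round, worth 0.79 × 106 = 83.74 now; the licensor offers that and keeps 36.26.
So by rejecting in round 1, the licensor gets 36.26 next round, worth 0.64 × 36.26 = 23.2064 now.
Offer 26 ≥ 23.2064, so the licensor accepts.

Accept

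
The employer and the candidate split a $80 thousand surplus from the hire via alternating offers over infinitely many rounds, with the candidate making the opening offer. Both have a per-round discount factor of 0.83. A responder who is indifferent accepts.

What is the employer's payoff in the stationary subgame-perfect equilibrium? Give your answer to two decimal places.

36.28

In a stationary SPE each proposer offers the other exactly their discounted continuation value.
If the candidate keeps x when proposing and the employer keeps y when proposing, then x = 80 − 0.83y and y = 80 − 0.83x.
Solving: x = 80(1 − 0.83) / (1 − 0.83·0.83) = 13.6 / 0.3111 ≈ 43.7158.
The employer gets 80 − 43.7158 ≈ 36.2842.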